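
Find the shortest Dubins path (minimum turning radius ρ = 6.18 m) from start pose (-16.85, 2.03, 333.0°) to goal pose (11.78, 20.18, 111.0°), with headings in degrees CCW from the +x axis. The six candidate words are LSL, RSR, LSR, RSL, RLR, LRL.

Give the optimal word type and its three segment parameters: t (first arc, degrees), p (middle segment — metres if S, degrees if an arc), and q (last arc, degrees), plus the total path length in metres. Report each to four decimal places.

LSL: t = 54.4752°, p = 22.6044 m, q = 83.5248°, L = 37.4892 m

Let ψ = atan2(Δy, Δx) = atan2(18.15, 28.63) = 32.3727° be the start→goal bearing.
Normalize: d = |goal − start| / ρ = 33.898369/6.18 = 5.485173, α = (θ_start − ψ) mod 360° = 300.6273° = 5.246937 rad, β = (θ_goal − ψ) mod 360° = 78.6273° = 1.372306 rad.
Common terms: sin α = -0.860499, cos α = 0.509452, sin β = 0.980365, cos β = 0.197190, cos(α−β) = -0.743145, d² = 30.087122. Work in radians in the unit-radius frame; every candidate has L = ρ·(t + p + q).
LSL: p² = 2 + d² − 2cos(α−β) + 2d(sin α − sin β) = 13.378492; p = √p² = 3.657662; φ = atan2(cos β − cos α, d + sin α − sin β) = -0.085476 rad; t = (φ − α) mod 2π = 0.950772 rad, q = (β − φ) mod 2π = 1.457782 rad → L = 6.18·(0.950772 + 3.657662 + 1.457782) = 6.18·6.066216 = 37.489218 m
RSR: p² = 2 + d² − 2cos(α−β) + 2d(sin β − sin α) = 53.768332; p = √p² = 7.332689; φ = atan2(cos α − cos β, d − sin α + sin β) = 0.042598 rad; t = (α − φ) mod 2π = 5.204339 rad, q = (φ − β) mod 2π = 4.953477 rad → L = 6.18·(5.204339 + 7.332689 + 4.953477) = 6.18·17.490505 = 108.091324 m
LSR: p² = d² − 2 + 2cos(α−β) + 2d(sin α + sin β) = 27.915806; p = √p² = 5.283541; φ = atan2(−cos α − cos β, d + sin α + sin β) − atan2(−2, p) = 0.236454 rad; t = (φ − α) mod 2π = 1.272703 rad, q = (φ − β) mod 2π = 5.147334 rad → L = 6.18·(1.272703 + 5.283541 + 5.147334) = 6.18·11.703578 = 72.328113 m
RSL: p² = d² − 2 + 2cos(α−β) − 2d(sin α + sin β) = 25.285858; p = √p² = 5.028505; φ = atan2(cos α + cos β, d − sin α − sin β) − atan2(2, p) = -0.247598 rad; t = (α − φ) mod 2π = 5.494535 rad, q = (β − φ) mod 2π = 1.619904 rad → L = 6.18·(5.494535 + 5.028505 + 1.619904) = 6.18·12.142943 = 75.043390 m
RLR: c = (6 − d² + 2cos(α−β) + 2d(sin α − sin β))/8 = -5.721041, |c| > 1 → infeasible
LRL: c = (6 − d² + 2cos(α−β) − 2d(sin α − sin β))/8 = -0.672311; p = 2π − arccos c = 3.975062 rad; φ = atan2(cos β − cos α, d + sin α − sin β) = -0.085476 rad; t = (φ − α + p/2) mod 2π = 2.938304 rad, q = (β − α − t + p) mod 2π = 3.445313 rad → L = 6.18·(2.938304 + 3.975062 + 3.445313) = 6.18·10.358679 = 64.016634 m
Shortest: LSL with L = 37.489218 m ≈ 37.4892 m
Convert LSL to answer units (arcs ×180/π): t = 0.950772·180/π = 54.4752°, p = ρ·p = 6.18·3.657662 = 22.6044 m, q = 1.457782·180/π = 83.5248°, L = 37.4892 m.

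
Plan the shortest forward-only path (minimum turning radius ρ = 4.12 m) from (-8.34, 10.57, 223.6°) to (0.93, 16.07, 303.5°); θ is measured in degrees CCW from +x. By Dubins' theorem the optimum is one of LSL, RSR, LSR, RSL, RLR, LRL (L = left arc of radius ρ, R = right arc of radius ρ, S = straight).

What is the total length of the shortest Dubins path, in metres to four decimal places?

Let ψ = atan2(Δy, Δx) = atan2(5.50, 9.27) = 30.6812° be the start→goal bearing.
Normalize: d = |goal − start| / ρ = 10.778817/4.12 = 2.616218, α = (θ_start − ψ) mod 360° = 192.9188° = 3.367069 rad, β = (θ_goal − ψ) mod 360° = 272.8188° = 4.761587 rad.
Common terms: sin α = -0.223571, cos α = -0.974688, sin β = -0.998790, cos β = 0.049178, cos(α−β) = 0.175367, d² = 6.844595. Work in radians in the unit-radius frame; every candidate has L = ρ·(t + p + q).
LSL: p² = 2 + d² − 2cos(α−β) + 2d(sin α − sin β) = 12.550147; p = √p² = 3.542619; φ = atan2(cos β − cos α, d + sin α − sin β) = 0.293197 rad; t = (φ − α) mod 2π = 3.209313 rad, q = (β − φ) mod 2π = 4.468391 rad → L = 4.12·(3.209313 + 3.542619 + 4.468391) = 4.12·11.220322 = 46.227727 m
RSR: p² = 2 + d² − 2cos(α−β) + 2d(sin β − sin α) = 4.437577; p = √p² = 2.106556; φ = atan2(cos α − cos β, d − sin α + sin β) = -0.507550 rad; t = (α − φ) mod 2π = 3.874619 rad, q = (φ − β) mod 2π = 1.014048 rad → L = 4.12·(3.874619 + 2.106556 + 1.014048) = 4.12·6.995223 = 28.820319 m
LSR: p² = d² − 2 + 2cos(α−β) + 2d(sin α + sin β) = -1.200595 < 0 → infeasible
RSL: p² = d² − 2 + 2cos(α−β) − 2d(sin α + sin β) = 11.591253; p = √p² = 3.404593; φ = atan2(cos α + cos β, d − sin α − sin β) − atan2(2, p) = -0.767726 rad; t = (α − φ) mod 2π = 4.134795 rad, q = (β − φ) mod 2π = 5.529313 rad → L = 4.12·(4.134795 + 3.404593 + 5.529313) = 4.12·13.068701 = 53.843049 m
RLR: c = (6 − d² + 2cos(α−β) + 2d(sin α − sin β))/8 = 0.445303; p = 2π − arccos c = 5.173901 rad; φ = atan2(cos α − cos β, d − sin α + sin β) = -0.507550 rad; t = (α − φ + p/2) mod 2π = 0.178385 rad, q = (α − β − t + p) mod 2π = 3.600998 rad → L = 4.12·(0.178385 + 5.173901 + 3.600998) = 4.12·8.953285 = 36.887534 m
LRL: c = (6 − d² + 2cos(α−β) − 2d(sin α − sin β))/8 = -0.568768; p = 2π − arccos c = 4.107381 rad; φ = atan2(cos β − cos α, d + sin α − sin β) = 0.293197 rad; t = (φ − α + p/2) mod 2π = 5.263004 rad, q = (β − α − t + p) mod 2π = 0.238896 rad → L = 4.12·(5.263004 + 4.107381 + 0.238896) = 4.12·9.609281 = 39.590237 m
Shortest: RSR with L = 28.820319 m ≈ 28.8203 m

28.8203 m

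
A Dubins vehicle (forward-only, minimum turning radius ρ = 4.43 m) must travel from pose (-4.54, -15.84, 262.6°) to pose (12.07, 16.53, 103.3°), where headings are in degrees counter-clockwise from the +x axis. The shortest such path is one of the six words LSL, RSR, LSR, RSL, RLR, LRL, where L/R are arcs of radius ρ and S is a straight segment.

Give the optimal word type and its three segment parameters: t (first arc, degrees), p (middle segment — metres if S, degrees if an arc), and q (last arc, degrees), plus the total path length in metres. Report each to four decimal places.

Let ψ = atan2(Δy, Δx) = atan2(32.37, 16.61) = 62.8363° be the start→goal bearing.
Normalize: d = |goal − start| / ρ = 36.382812/4.43 = 8.212824, α = (θ_start − ψ) mod 360° = 199.7637° = 3.486534 rad, β = (θ_goal − ψ) mod 360° = 40.4637° = 0.706225 rad.
Common terms: sin α = -0.338142, cos α = -0.941095, sin β = 0.648966, cos β = 0.760817, cos(α−β) = -0.935444, d² = 67.450484. Work in radians in the unit-radius frame; every candidate has L = ρ·(t + p + q).
LSL: p² = 2 + d² − 2cos(α−β) + 2d(sin α − sin β) = 55.107487; p = √p² = 7.423442; φ = atan2(cos β − cos α, d + sin α − sin β) = 0.231319 rad; t = (φ − α) mod 2π = 3.027970 rad, q = (β − φ) mod 2π = 0.474905 rad → L = 4.43·(3.027970 + 7.423442 + 0.474905) = 4.43·10.926318 = 48.403587 m
RSR: p² = 2 + d² − 2cos(α−β) + 2d(sin β − sin α) = 87.535257; p = √p² = 9.356028; φ = atan2(cos α − cos β, d − sin α + sin β) = -0.182924 rad; t = (α − φ) mod 2π = 3.669458 rad, q = (φ − β) mod 2π = 5.394037 rad → L = 4.43·(3.669458 + 9.356028 + 5.394037) = 4.43·18.419523 = 81.598485 m
LSR: p² = d² − 2 + 2cos(α−β) + 2d(sin α + sin β) = 68.685089; p = √p² = 8.287647; φ = atan2(−cos α − cos β, d + sin α + sin β) − atan2(−2, p) = 0.257943 rad; t = (φ − α) mod 2π = 3.054594 rad, q = (φ − β) mod 2π = 5.834903 rad → L = 4.43·(3.054594 + 8.287647 + 5.834903) = 4.43·17.177144 = 76.094748 m
RSL: p² = d² − 2 + 2cos(α−β) − 2d(sin α + sin β) = 58.474103; p = √p² = 7.646836; φ = atan2(cos α + cos β, d − sin α − sin β) − atan2(2, p) = -0.278626 rad; t = (α − φ) mod 2π = 3.765160 rad, q = (β − φ) mod 2π = 0.984851 rad → L = 4.43·(3.765160 + 7.646836 + 0.984851) = 4.43·12.396847 = 54.918032 m
RLR: c = (6 − d² + 2cos(α−β) + 2d(sin α − sin β))/8 = -9.941907, |c| > 1 → infeasible
LRL: c = (6 − d² + 2cos(α−β) − 2d(sin α − sin β))/8 = -5.888436, |c| > 1 → infeasible
Shortest: LSL with L = 48.403587 m ≈ 48.4036 m
Convert LSL to answer units (arcs ×180/π): t = 3.027970·180/π = 173.4899°, p = ρ·p = 4.43·7.423442 = 32.8858 m, q = 0.474905·180/π = 27.2101°, L = 48.4036 m.

LSL: t = 173.4899°, p = 32.8858 m, q = 27.2101°, L = 48.4036 m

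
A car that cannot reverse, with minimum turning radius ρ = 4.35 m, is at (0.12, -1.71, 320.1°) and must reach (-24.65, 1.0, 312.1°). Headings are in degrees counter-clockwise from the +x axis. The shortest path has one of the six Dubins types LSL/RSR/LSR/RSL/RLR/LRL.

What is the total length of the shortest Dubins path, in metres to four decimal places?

Let ψ = atan2(Δy, Δx) = atan2(2.71, -24.77) = 173.7563° be the start→goal bearing.
Normalize: d = |goal − start| / ρ = 24.917805/4.35 = 5.728231, α = (θ_start − ψ) mod 360° = 146.3437° = 2.554179 rad, β = (θ_goal − ψ) mod 360° = 138.3437° = 2.414553 rad.
Common terms: sin α = 0.554210, cos α = -0.832377, sin β = 0.664661, cos β = -0.747145, cos(α−β) = 0.990268, d² = 32.812630. Work in radians in the unit-radius frame; every candidate has L = ρ·(t + p + q).
LSL: p² = 2 + d² − 2cos(α−β) + 2d(sin α − sin β) = 31.566717; p = √p² = 5.618427; φ = atan2(cos β − cos α, d + sin α − sin β) = 0.015171 rad; t = (φ − α) mod 2π = 3.744177 rad, q = (β − φ) mod 2π = 2.399382 rad → L = 4.35·(3.744177 + 5.618427 + 2.399382) = 4.35·11.761986 = 51.164637 m
RSR: p² = 2 + d² − 2cos(α−β) + 2d(sin β − sin α) = 34.097472; p = √p² = 5.839304; φ = atan2(cos α − cos β, d − sin α + sin β) = -0.014597 rad; t = (α − φ) mod 2π = 2.568776 rad, q = (φ − β) mod 2π = 3.854036 rad → L = 4.35·(2.568776 + 5.839304 + 3.854036) = 4.35·12.262116 = 53.340203 m
LSR: p² = d² − 2 + 2cos(α−β) + 2d(sin α + sin β) = 46.757109; p = √p² = 6.837917; φ = atan2(−cos α − cos β, d + sin α + sin β) − atan2(−2, p) = 0.508113 rad; t = (φ − α) mod 2π = 4.237119 rad, q = (φ − β) mod 2π = 4.376746 rad → L = 4.35·(4.237119 + 6.837917 + 4.376746) = 4.35·15.451782 = 67.215251 m
RSL: p² = d² − 2 + 2cos(α−β) − 2d(sin α + sin β) = 18.829224; p = √p² = 4.339265; φ = atan2(cos α + cos β, d − sin α − sin β) − atan2(2, p) = -0.768808 rad; t = (α − φ) mod 2π = 3.322988 rad, q = (β − φ) mod 2π = 3.183362 rad → L = 4.35·(3.322988 + 4.339265 + 3.183362) = 4.35·10.845615 = 47.178425 m
RLR: c = (6 − d² + 2cos(α−β) + 2d(sin α − sin β))/8 = -3.262184, |c| > 1 → infeasible
LRL: c = (6 − d² + 2cos(α−β) − 2d(sin α − sin β))/8 = -2.945840, |c| > 1 → infeasible
Shortest: RSL with L = 47.178425 m ≈ 47.1784 m

47.1784 m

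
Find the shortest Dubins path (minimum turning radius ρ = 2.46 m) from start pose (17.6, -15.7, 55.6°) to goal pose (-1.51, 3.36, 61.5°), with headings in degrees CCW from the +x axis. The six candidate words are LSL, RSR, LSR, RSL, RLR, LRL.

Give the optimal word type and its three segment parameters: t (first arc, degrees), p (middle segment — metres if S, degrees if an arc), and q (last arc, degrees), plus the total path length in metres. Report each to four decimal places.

LSR: t = 89.3043°, p = 21.6906 m, q = 83.4043°, L = 29.1058 m

Let ψ = atan2(Δy, Δx) = atan2(19.06, -19.11) = 135.0751° be the start→goal bearing.
Normalize: d = |goal − start| / ρ = 26.990289/2.46 = 10.971662, α = (θ_start − ψ) mod 360° = 280.5249° = 4.896084 rad, β = (θ_goal − ψ) mod 360° = 286.4249° = 4.999058 rad.
Common terms: sin α = -0.983175, cos α = 0.182664, sin β = -0.959191, cos β = 0.282759, cos(α−β) = 0.994703, d² = 120.377371. Work in radians in the unit-radius frame; every candidate has L = ρ·(t + p + q).
LSL: p² = 2 + d² − 2cos(α−β) + 2d(sin α − sin β) = 119.861666; p = √p² = 10.948135; φ = atan2(cos β − cos α, d + sin α − sin β) = 0.009143 rad; t = (φ − α) mod 2π = 1.396244 rad, q = (β − φ) mod 2π = 4.989916 rad → L = 2.46·(1.396244 + 10.948135 + 4.989916) = 2.46·17.334295 = 42.642366 m
RSR: p² = 2 + d² − 2cos(α−β) + 2d(sin β − sin α) = 120.914266; p = √p² = 10.996102; φ = atan2(cos α − cos β, d − sin α + sin β) = -0.009103 rad; t = (α − φ) mod 2π = 4.905187 rad, q = (φ − β) mod 2π = 1.275024 rad → L = 2.46·(4.905187 + 10.996102 + 1.275024) = 2.46·17.176313 = 42.253730 m
LSR: p² = d² − 2 + 2cos(α−β) + 2d(sin α + sin β) = 77.744800; p = √p² = 8.817301; φ = atan2(−cos α − cos β, d + sin α + sin β) − atan2(−2, p) = 0.171552 rad; t = (φ − α) mod 2π = 1.558654 rad, q = (φ − β) mod 2π = 1.455679 rad → L = 2.46·(1.558654 + 8.817301 + 1.455679) = 2.46·11.831634 = 29.105820 m
RSL: p² = d² − 2 + 2cos(α−β) − 2d(sin α + sin β) = 162.988753; p = √p² = 12.766705; φ = atan2(cos α + cos β, d − sin α − sin β) − atan2(2, p) = -0.119370 rad; t = (α − φ) mod 2π = 5.015454 rad, q = (β − φ) mod 2π = 5.118428 rad → L = 2.46·(5.015454 + 12.766705 + 5.118428) = 2.46·22.900587 = 56.335445 m
RLR: c = (6 − d² + 2cos(α−β) + 2d(sin α − sin β))/8 = -14.114283, |c| > 1 → infeasible
LRL: c = (6 − d² + 2cos(α−β) − 2d(sin α − sin β))/8 = -13.982708, |c| > 1 → infeasible
Shortest: LSR with L = 29.105820 m ≈ 29.1058 m
Convert LSR to answer units (arcs ×180/π): t = 1.558654·180/π = 89.3043°, p = ρ·p = 2.46·8.817301 = 21.6906 m, q = 1.455679·180/π = 83.4043°, L = 29.1058 m.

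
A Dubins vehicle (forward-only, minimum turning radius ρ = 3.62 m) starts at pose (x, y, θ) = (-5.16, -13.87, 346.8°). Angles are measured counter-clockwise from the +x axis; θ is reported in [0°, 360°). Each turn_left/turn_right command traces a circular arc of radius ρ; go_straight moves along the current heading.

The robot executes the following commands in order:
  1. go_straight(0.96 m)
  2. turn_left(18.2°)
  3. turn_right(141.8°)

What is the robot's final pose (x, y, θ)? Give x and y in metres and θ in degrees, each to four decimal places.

set_pose: (x, y, θ) = (-5.1600, -13.8700, 346.8000°), ρ = 3.62
go_straight(0.96): x += 0.96·cos θ, y += 0.96·sin θ → (-4.2254, -14.0892, 346.8000°)
turn_left(18.2°): centre at ρ to the left, rotate +18.2° → (-3.0832, -14.1711, 365.0000° ≡ 5.0000°)
turn_right(141.8°): centre at ρ to the right, rotate −141.8° → (-0.2897, -20.4162, -136.8000° ≡ 223.2000°)

(-0.2897, -20.4162, 223.2000°)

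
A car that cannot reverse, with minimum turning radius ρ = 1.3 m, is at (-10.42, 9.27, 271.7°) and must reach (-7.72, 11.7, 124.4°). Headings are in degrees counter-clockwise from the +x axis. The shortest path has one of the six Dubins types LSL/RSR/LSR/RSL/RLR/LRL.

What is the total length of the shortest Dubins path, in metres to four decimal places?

6.5151 m

Let ψ = atan2(Δy, Δx) = atan2(2.43, 2.70) = 41.9872° be the start→goal bearing.
Normalize: d = |goal − start| / ρ = 3.632478/1.3 = 2.794214, α = (θ_start − ψ) mod 360° = 229.7128° = 4.009244 rad, β = (θ_goal − ψ) mod 360° = 82.4128° = 1.438374 rad.
Common terms: sin α = -0.762813, cos α = -0.646620, sin β = 0.991245, cos β = 0.132035, cos(α−β) = -0.841511, d² = 7.807633. Work in radians in the unit-radius frame; every candidate has L = ρ·(t + p + q).
LSL: p² = 2 + d² − 2cos(α−β) + 2d(sin α − sin β) = 1.688229; p = √p² = 1.299319; φ = atan2(cos β − cos α, d + sin α − sin β) = 0.642601 rad; t = (φ − α) mod 2π = 2.916541 rad, q = (β − φ) mod 2π = 0.795774 rad → L = 1.3·(2.916541 + 1.299319 + 0.795774) = 1.3·5.011634 = 6.515124 m
RSR: p² = 2 + d² − 2cos(α−β) + 2d(sin β − sin α) = 21.293081; p = √p² = 4.614443; φ = atan2(cos α − cos β, d − sin α + sin β) = -0.169554 rad; t = (α − φ) mod 2π = 4.178799 rad, q = (φ − β) mod 2π = 4.675257 rad → L = 1.3·(4.178799 + 4.614443 + 4.675257) = 1.3·13.468498 = 17.509047 m
LSR: p² = d² − 2 + 2cos(α−β) + 2d(sin α + sin β) = 5.401190; p = √p² = 2.324046; φ = atan2(−cos α − cos β, d + sin α + sin β) − atan2(−2, p) = 0.879224 rad; t = (φ − α) mod 2π = 3.153165 rad, q = (φ − β) mod 2π = 5.724035 rad → L = 1.3·(3.153165 + 2.324046 + 5.724035) = 1.3·11.201245 = 14.561619 m
RSL: p² = d² − 2 + 2cos(α−β) − 2d(sin α + sin β) = 2.848034; p = √p² = 1.687612; φ = atan2(cos α + cos β, d − sin α − sin β) − atan2(2, p) = -1.067840 rad; t = (α − φ) mod 2π = 5.077084 rad, q = (β − φ) mod 2π = 2.506214 rad → L = 1.3·(5.077084 + 1.687612 + 2.506214) = 1.3·9.270911 = 12.052184 m
RLR: c = (6 − d² + 2cos(α−β) + 2d(sin α − sin β))/8 = -1.661635, |c| > 1 → infeasible
LRL: c = (6 − d² + 2cos(α−β) − 2d(sin α − sin β))/8 = 0.788971; p = 2π − arccos c = 5.621522 rad; φ = atan2(cos β − cos α, d + sin α − sin β) = 0.642601 rad; t = (φ − α + p/2) mod 2π = 5.727302 rad, q = (β − α − t + p) mod 2π = 3.606535 rad → L = 1.3·(5.727302 + 5.621522 + 3.606535) = 1.3·14.955360 = 19.441967 m
Shortest: LSL with L = 6.515124 m ≈ 6.5151 m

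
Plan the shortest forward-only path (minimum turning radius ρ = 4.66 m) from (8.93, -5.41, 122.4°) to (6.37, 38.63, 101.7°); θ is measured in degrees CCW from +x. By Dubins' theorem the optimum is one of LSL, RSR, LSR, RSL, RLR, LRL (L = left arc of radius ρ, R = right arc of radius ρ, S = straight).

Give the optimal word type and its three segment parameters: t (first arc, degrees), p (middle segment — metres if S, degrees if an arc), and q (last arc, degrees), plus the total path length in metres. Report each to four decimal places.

Let ψ = atan2(Δy, Δx) = atan2(44.04, -2.56) = 93.3268° be the start→goal bearing.
Normalize: d = |goal − start| / ρ = 44.114342/4.66 = 9.466597, α = (θ_start − ψ) mod 360° = 29.0732° = 0.507423 rad, β = (θ_goal − ψ) mod 360° = 8.3732° = 0.146140 rad.
Common terms: sin α = 0.485927, cos α = 0.874000, sin β = 0.145620, cos β = 0.989341, cos(α−β) = 0.935444, d² = 89.616460. Work in radians in the unit-radius frame; every candidate has L = ρ·(t + p + q).
LSL: p² = 2 + d² − 2cos(α−β) + 2d(sin α − sin β) = 96.188658; p = √p² = 9.807582; φ = atan2(cos β − cos α, d + sin α − sin β) = 0.011761 rad; t = (φ − α) mod 2π = 5.787523 rad, q = (β − φ) mod 2π = 0.134379 rad → L = 4.66·(5.787523 + 9.807582 + 0.134379) = 4.66·15.729484 = 73.299395 m
RSR: p² = 2 + d² − 2cos(α−β) + 2d(sin β − sin α) = 83.302486; p = √p² = 9.127020; φ = atan2(cos α − cos β, d − sin α + sin β) = -0.012638 rad; t = (α − φ) mod 2π = 0.520061 rad, q = (φ − β) mod 2π = 6.124408 rad → L = 4.66·(0.520061 + 9.127020 + 6.124408) = 4.66·15.771488 = 73.495134 m
LSR: p² = d² − 2 + 2cos(α−β) + 2d(sin α + sin β) = 101.444548; p = √p² = 10.071968; φ = atan2(−cos α − cos β, d + sin α + sin β) − atan2(−2, p) = 0.013551 rad; t = (φ − α) mod 2π = 5.789313 rad, q = (φ − β) mod 2π = 6.150596 rad → L = 4.66·(5.789313 + 10.071968 + 6.150596) = 4.66·22.011877 = 102.575347 m
RSL: p² = d² − 2 + 2cos(α−β) − 2d(sin α + sin β) = 77.530149; p = √p² = 8.805121; φ = atan2(cos α + cos β, d − sin α − sin β) − atan2(2, p) = -0.015494 rad; t = (α − φ) mod 2π = 0.522917 rad, q = (β − φ) mod 2π = 0.161634 rad → L = 4.66·(0.522917 + 8.805121 + 0.161634) = 4.66·9.489671 = 44.221868 m
RLR: c = (6 − d² + 2cos(α−β) + 2d(sin α − sin β))/8 = -9.412811, |c| > 1 → infeasible
LRL: c = (6 − d² + 2cos(α−β) − 2d(sin α − sin β))/8 = -11.023582, |c| > 1 → infeasible
Shortest: RSL with L = 44.221868 m ≈ 44.2219 m
Convert RSL to answer units (arcs ×180/π): t = 0.522917·180/π = 29.9609°, p = ρ·p = 4.66·8.805121 = 41.0319 m, q = 0.161634·180/π = 9.2609°, L = 44.2219 m.

RSL: t = 29.9609°, p = 41.0319 m, q = 9.2609°, L = 44.2219 m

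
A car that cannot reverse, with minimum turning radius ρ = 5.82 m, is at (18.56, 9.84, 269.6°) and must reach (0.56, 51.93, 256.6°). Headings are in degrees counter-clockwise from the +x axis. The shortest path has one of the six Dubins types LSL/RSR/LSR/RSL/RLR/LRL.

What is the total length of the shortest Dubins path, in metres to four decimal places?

76.1918 m

Let ψ = atan2(Δy, Δx) = atan2(42.09, -18.00) = 113.1542° be the start→goal bearing.
Normalize: d = |goal − start| / ρ = 45.777375/5.82 = 7.865528, α = (θ_start − ψ) mod 360° = 156.4458° = 2.730494 rad, β = (θ_goal − ψ) mod 360° = 143.4458° = 2.503601 rad.
Common terms: sin α = 0.399617, cos α = -0.916682, sin β = 0.595583, cos β = -0.803294, cos(α−β) = 0.974370, d² = 61.866537. Work in radians in the unit-radius frame; every candidate has L = ρ·(t + p + q).
LSL: p² = 2 + d² − 2cos(α−β) + 2d(sin α − sin β) = 58.835037; p = √p² = 7.670400; φ = atan2(cos β − cos α, d + sin α − sin β) = 0.014783 rad; t = (φ − α) mod 2π = 3.567474 rad, q = (β − φ) mod 2π = 2.488818 rad → L = 5.82·(3.567474 + 7.670400 + 2.488818) = 5.82·13.726693 = 79.889351 m
RSR: p² = 2 + d² − 2cos(α−β) + 2d(sin β − sin α) = 65.000558; p = √p² = 8.062292; φ = atan2(cos α − cos β, d − sin α + sin β) = -0.014065 rad; t = (α − φ) mod 2π = 2.744559 rad, q = (φ − β) mod 2π = 3.765520 rad → L = 5.82·(2.744559 + 8.062292 + 3.765520) = 5.82·14.572370 = 84.811196 m
LSR: p² = d² − 2 + 2cos(α−β) + 2d(sin α + sin β) = 77.470823; p = √p² = 8.801751; φ = atan2(−cos α − cos β, d + sin α + sin β) − atan2(−2, p) = 0.415162 rad; t = (φ − α) mod 2π = 3.967853 rad, q = (φ − β) mod 2π = 4.194746 rad → L = 5.82·(3.967853 + 8.801751 + 4.194746) = 5.82·16.964350 = 98.732514 m
RSL: p² = d² − 2 + 2cos(α−β) − 2d(sin α + sin β) = 46.159732; p = √p² = 6.794095; φ = atan2(cos α + cos β, d − sin α − sin β) − atan2(2, p) = -0.531593 rad; t = (α − φ) mod 2π = 3.262087 rad, q = (β − φ) mod 2π = 3.035194 rad → L = 5.82·(3.262087 + 6.794095 + 3.035194) = 5.82·13.091377 = 76.191815 m
RLR: c = (6 − d² + 2cos(α−β) + 2d(sin α − sin β))/8 = -7.125070, |c| > 1 → infeasible
LRL: c = (6 − d² + 2cos(α−β) − 2d(sin α − sin β))/8 = -6.354380, |c| > 1 → infeasible
Shortest: RSL with L = 76.191815 m ≈ 76.1918 m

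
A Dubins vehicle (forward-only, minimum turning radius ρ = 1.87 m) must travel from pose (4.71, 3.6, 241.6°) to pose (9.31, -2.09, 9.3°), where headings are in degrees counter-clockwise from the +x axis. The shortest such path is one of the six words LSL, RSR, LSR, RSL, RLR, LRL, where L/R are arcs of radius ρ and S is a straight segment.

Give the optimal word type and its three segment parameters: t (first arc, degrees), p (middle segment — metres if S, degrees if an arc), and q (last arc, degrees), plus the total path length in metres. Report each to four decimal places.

LSL: t = 70.3144°, p = 3.9712 m, q = 57.3856°, L = 8.1391 m

Let ψ = atan2(Δy, Δx) = atan2(-5.69, 4.60) = -51.0467° be the start→goal bearing.
Normalize: d = |goal − start| / ρ = 7.316837/1.87 = 3.912747, α = (θ_start − ψ) mod 360° = 292.6467° = 5.107648 rad, β = (θ_goal − ψ) mod 360° = 60.3467° = 1.053248 rad.
Common terms: sin α = -0.922897, cos α = 0.385047, sin β = 0.869035, cos β = 0.494751, cos(α−β) = -0.611527, d² = 15.309588. Work in radians in the unit-radius frame; every candidate has L = ρ·(t + p + q).
LSL: p² = 2 + d² − 2cos(α−β) + 2d(sin α − sin β) = 4.509892; p = √p² = 2.123651; φ = atan2(cos β − cos α, d + sin α − sin β) = 0.051681 rad; t = (φ − α) mod 2π = 1.227218 rad, q = (β − φ) mod 2π = 1.001567 rad → L = 1.87·(1.227218 + 2.123651 + 1.001567) = 1.87·4.352436 = 8.139055 m
RSR: p² = 2 + d² − 2cos(α−β) + 2d(sin β − sin α) = 32.555393; p = √p² = 5.705733; φ = atan2(cos α − cos β, d − sin α + sin β) = -0.019228 rad; t = (α − φ) mod 2π = 5.126876 rad, q = (φ − β) mod 2π = 5.210709 rad → L = 1.87·(5.126876 + 5.705733 + 5.210709) = 1.87·16.043319 = 30.001006 m
LSR: p² = d² − 2 + 2cos(α−β) + 2d(sin α + sin β) = 11.665039; p = √p² = 3.415412; φ = atan2(−cos α − cos β, d + sin α + sin β) − atan2(−2, p) = 0.305589 rad; t = (φ − α) mod 2π = 1.481126 rad, q = (φ − β) mod 2π = 5.535526 rad → L = 1.87·(1.481126 + 3.415412 + 5.535526) = 1.87·10.432063 = 19.507958 m
RSL: p² = d² − 2 + 2cos(α−β) − 2d(sin α + sin β) = 12.508030; p = √p² = 3.536669; φ = atan2(cos α + cos β, d − sin α − sin β) − atan2(2, p) = -0.296401 rad; t = (α − φ) mod 2π = 5.404049 rad, q = (β − φ) mod 2π = 1.349649 rad → L = 1.87·(5.404049 + 3.536669 + 1.349649) = 1.87·10.290367 = 19.242987 m
RLR: c = (6 − d² + 2cos(α−β) + 2d(sin α − sin β))/8 = -3.069424, |c| > 1 → infeasible
LRL: c = (6 − d² + 2cos(α−β) − 2d(sin α − sin β))/8 = 0.436264; p = 2π − arccos c = 5.163831 rad; φ = atan2(cos β − cos α, d + sin α − sin β) = 0.051681 rad; t = (φ − α + p/2) mod 2π = 3.809134 rad, q = (β − α − t + p) mod 2π = 3.583483 rad → L = 1.87·(3.809134 + 5.163831 + 3.583483) = 1.87·12.556447 = 23.480557 m
Shortest: LSL with L = 8.139055 m ≈ 8.1391 m
Convert LSL to answer units (arcs ×180/π): t = 1.227218·180/π = 70.3144°, p = ρ·p = 1.87·2.123651 = 3.9712 m, q = 1.001567·180/π = 57.3856°, L = 8.1391 m.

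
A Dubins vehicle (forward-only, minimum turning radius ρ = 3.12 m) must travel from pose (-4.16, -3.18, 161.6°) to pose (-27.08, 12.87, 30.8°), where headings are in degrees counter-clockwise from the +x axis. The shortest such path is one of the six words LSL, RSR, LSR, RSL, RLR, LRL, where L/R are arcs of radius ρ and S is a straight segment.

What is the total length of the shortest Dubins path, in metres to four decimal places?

31.7391 m

Let ψ = atan2(Δy, Δx) = atan2(16.05, -22.92) = 144.9979° be the start→goal bearing.
Normalize: d = |goal − start| / ρ = 27.980867/3.12 = 8.968226, α = (θ_start − ψ) mod 360° = 16.6021° = 0.289761 rad, β = (θ_goal − ψ) mod 360° = 245.8021° = 4.290056 rad.
Common terms: sin α = 0.285723, cos α = 0.958312, sin β = -0.912135, cos β = -0.409890, cos(α−β) = -0.653421, d² = 80.429087. Work in radians in the unit-radius frame; every candidate has L = ρ·(t + p + q).
LSL: p² = 2 + d² − 2cos(α−β) + 2d(sin α − sin β) = 105.221257; p = √p² = 10.257741; φ = atan2(cos β − cos α, d + sin α − sin β) = -0.133781 rad; t = (φ − α) mod 2π = 5.859643 rad, q = (β − φ) mod 2π = 4.423837 rad → L = 3.12·(5.859643 + 10.257741 + 4.423837) = 3.12·20.541221 = 64.088610 m
RSR: p² = 2 + d² − 2cos(α−β) + 2d(sin β − sin α) = 62.250599; p = √p² = 7.889905; φ = atan2(cos α − cos β, d − sin α + sin β) = 0.174293 rad; t = (α − φ) mod 2π = 0.115468 rad, q = (φ − β) mod 2π = 2.167422 rad → L = 3.12·(0.115468 + 7.889905 + 2.167422) = 3.12·10.172796 = 31.739122 m
LSR: p² = d² − 2 + 2cos(α−β) + 2d(sin α + sin β) = 65.886640; p = √p² = 8.117059; φ = atan2(−cos α − cos β, d + sin α + sin β) − atan2(−2, p) = 0.175933 rad; t = (φ − α) mod 2π = 6.169358 rad, q = (φ − β) mod 2π = 2.169063 rad → L = 3.12·(6.169358 + 8.117059 + 2.169063) = 3.12·16.455479 = 51.341094 m
RSL: p² = d² − 2 + 2cos(α−β) − 2d(sin α + sin β) = 88.357851; p = √p² = 9.399886; φ = atan2(cos α + cos β, d − sin α − sin β) − atan2(2, p) = -0.152545 rad; t = (α − φ) mod 2π = 0.442306 rad, q = (β − φ) mod 2π = 4.442601 rad → L = 3.12·(0.442306 + 9.399886 + 4.442601) = 3.12·14.284793 = 44.568554 m
RLR: c = (6 − d² + 2cos(α−β) + 2d(sin α − sin β))/8 = -6.781325, |c| > 1 → infeasible
LRL: c = (6 − d² + 2cos(α−β) − 2d(sin α − sin β))/8 = -12.152657, |c| > 1 → infeasible
Shortest: RSR with L = 31.739122 m ≈ 31.7391 m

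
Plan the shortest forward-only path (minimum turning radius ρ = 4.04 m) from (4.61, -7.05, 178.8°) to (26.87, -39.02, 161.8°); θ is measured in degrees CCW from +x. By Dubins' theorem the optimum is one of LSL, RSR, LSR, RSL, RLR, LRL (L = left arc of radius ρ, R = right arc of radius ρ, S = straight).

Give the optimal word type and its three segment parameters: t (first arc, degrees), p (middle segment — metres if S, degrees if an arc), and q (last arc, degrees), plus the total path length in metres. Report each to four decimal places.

Let ψ = atan2(Δy, Δx) = atan2(-31.97, 22.26) = -55.1514° be the start→goal bearing.
Normalize: d = |goal − start| / ρ = 38.956238/4.04 = 9.642633, α = (θ_start − ψ) mod 360° = 233.9514° = 4.083222 rad, β = (θ_goal − ψ) mod 360° = 216.9514° = 3.786516 rad.
Common terms: sin α = -0.808518, cos α = -0.588472, sin β = -0.601137, cos β = -0.799146, cos(α−β) = 0.956305, d² = 92.980376. Work in radians in the unit-radius frame; every candidate has L = ρ·(t + p + q).
LSL: p² = 2 + d² − 2cos(α−β) + 2d(sin α − sin β) = 89.068371; p = √p² = 9.437604; φ = atan2(cos β − cos α, d + sin α − sin β) = -0.022325 rad; t = (φ − α) mod 2π = 2.177639 rad, q = (β − φ) mod 2π = 3.808840 rad → L = 4.04·(2.177639 + 9.437604 + 3.808840) = 4.04·15.424083 = 62.313297 m
RSR: p² = 2 + d² − 2cos(α−β) + 2d(sin β − sin α) = 97.067162; p = √p² = 9.852267; φ = atan2(cos α − cos β, d − sin α + sin β) = 0.021385 rad; t = (α − φ) mod 2π = 4.061837 rad, q = (φ − β) mod 2π = 2.518055 rad → L = 4.04·(4.061837 + 9.852267 + 2.518055) = 4.04·16.432158 = 66.385919 m
LSR: p² = d² − 2 + 2cos(α−β) + 2d(sin α + sin β) = 65.707420; p = √p² = 8.106011; φ = atan2(−cos α − cos β, d + sin α + sin β) − atan2(−2, p) = 0.408874 rad; t = (φ − α) mod 2π = 2.608837 rad, q = (φ − β) mod 2π = 2.905543 rad → L = 4.04·(2.608837 + 8.106011 + 2.905543) = 4.04·13.620392 = 55.026384 m
RSL: p² = d² − 2 + 2cos(α−β) − 2d(sin α + sin β) = 120.078550; p = √p² = 10.958036; φ = atan2(cos α + cos β, d − sin α − sin β) − atan2(2, p) = -0.305424 rad; t = (α − φ) mod 2π = 4.388646 rad, q = (β − φ) mod 2π = 4.091940 rad → L = 4.04·(4.388646 + 10.958036 + 4.091940) = 4.04·19.438621 = 78.532031 m
RLR: c = (6 − d² + 2cos(α−β) + 2d(sin α − sin β))/8 = -11.133395, |c| > 1 → infeasible
LRL: c = (6 − d² + 2cos(α−β) − 2d(sin α − sin β))/8 = -10.133546, |c| > 1 → infeasible
Shortest: LSR with L = 55.026384 m ≈ 55.0264 m
Convert LSR to answer units (arcs ×180/π): t = 2.608837·180/π = 149.4754°, p = ρ·p = 4.04·8.106011 = 32.7483 m, q = 2.905543·180/π = 166.4754°, L = 55.0264 m.

LSR: t = 149.4754°, p = 32.7483 m, q = 166.4754°, L = 55.0264 m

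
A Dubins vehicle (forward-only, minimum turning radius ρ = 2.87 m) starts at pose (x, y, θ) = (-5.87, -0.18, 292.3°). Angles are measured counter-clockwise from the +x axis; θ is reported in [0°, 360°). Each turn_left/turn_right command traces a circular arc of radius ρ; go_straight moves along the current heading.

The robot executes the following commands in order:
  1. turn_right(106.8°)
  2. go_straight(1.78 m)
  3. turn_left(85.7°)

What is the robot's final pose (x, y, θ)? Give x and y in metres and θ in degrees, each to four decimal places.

(-12.6164, -7.2133, 271.2000°)

set_pose: (x, y, θ) = (-5.8700, -0.1800, 292.3000°), ρ = 2.87
turn_right(106.8°): centre at ρ to the right, rotate −106.8° → (-8.2503, -4.1258, 185.5000°)
go_straight(1.78): x += 1.78·cos θ, y += 1.78·sin θ → (-10.0221, -4.2964, 185.5000°)
turn_left(85.7°): centre at ρ to the left, rotate +85.7° → (-12.6164, -7.2133, 271.2000°)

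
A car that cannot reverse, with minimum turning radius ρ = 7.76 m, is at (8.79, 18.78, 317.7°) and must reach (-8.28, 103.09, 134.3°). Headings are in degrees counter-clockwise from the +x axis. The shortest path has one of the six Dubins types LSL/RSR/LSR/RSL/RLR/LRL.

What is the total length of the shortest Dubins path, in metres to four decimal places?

Let ψ = atan2(Δy, Δx) = atan2(84.31, -17.07) = 101.4458° be the start→goal bearing.
Normalize: d = |goal − start| / ρ = 86.020701/7.76 = 11.085142, α = (θ_start − ψ) mod 360° = 216.2542° = 3.774348 rad, β = (θ_goal − ψ) mod 360° = 32.8542° = 0.573414 rad.
Common terms: sin α = -0.591369, cos α = -0.806401, sin β = 0.542503, cos β = 0.840054, cos(α−β) = -0.998240, d² = 122.880371. Work in radians in the unit-radius frame; every candidate has L = ρ·(t + p + q).
LSL: p² = 2 + d² − 2cos(α−β) + 2d(sin α − sin β) = 101.738579; p = √p² = 10.086554; φ = atan2(cos β − cos α, d + sin α − sin β) = 0.163966 rad; t = (φ − α) mod 2π = 2.672804 rad, q = (β − φ) mod 2π = 0.409448 rad → L = 7.76·(2.672804 + 10.086554 + 0.409448) = 7.76·13.168806 = 102.189933 m
RSR: p² = 2 + d² − 2cos(α−β) + 2d(sin β − sin α) = 152.015121; p = √p² = 12.329441; φ = atan2(cos α − cos β, d − sin α + sin β) = -0.133939 rad; t = (α − φ) mod 2π = 3.908287 rad, q = (φ − β) mod 2π = 5.575832 rad → L = 7.76·(3.908287 + 12.329441 + 5.575832) = 7.76·21.813560 = 169.273229 m
LSR: p² = d² − 2 + 2cos(α−β) + 2d(sin α + sin β) = 117.800526; p = √p² = 10.853595; φ = atan2(−cos α − cos β, d + sin α + sin β) − atan2(−2, p) = 0.179177 rad; t = (φ − α) mod 2π = 2.688015 rad, q = (φ − β) mod 2π = 5.888948 rad → L = 7.76·(2.688015 + 10.853595 + 5.888948) = 7.76·19.430558 = 150.781130 m
RSL: p² = d² − 2 + 2cos(α−β) − 2d(sin α + sin β) = 119.967256; p = √p² = 10.952956; φ = atan2(cos α + cos β, d − sin α − sin β) − atan2(2, p) = -0.177587 rad; t = (α − φ) mod 2π = 3.951935 rad, q = (β − φ) mod 2π = 0.751001 rad → L = 7.76·(3.951935 + 10.952956 + 0.751001) = 7.76·15.655892 = 121.489726 m
RLR: c = (6 − d² + 2cos(α−β) + 2d(sin α − sin β))/8 = -18.001890, |c| > 1 → infeasible
LRL: c = (6 − d² + 2cos(α−β) − 2d(sin α − sin β))/8 = -11.717322, |c| > 1 → infeasible
Shortest: LSL with L = 102.189933 m ≈ 102.1899 m

102.1899 m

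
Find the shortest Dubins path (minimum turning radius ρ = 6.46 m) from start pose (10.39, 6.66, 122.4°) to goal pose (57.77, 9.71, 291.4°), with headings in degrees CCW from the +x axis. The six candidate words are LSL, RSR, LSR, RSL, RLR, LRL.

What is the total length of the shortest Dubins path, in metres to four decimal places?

57.5525 m

Let ψ = atan2(Δy, Δx) = atan2(3.05, 47.38) = 3.6832° be the start→goal bearing.
Normalize: d = |goal − start| / ρ = 47.478068/6.46 = 7.349546, α = (θ_start − ψ) mod 360° = 118.7168° = 2.071999 rad, β = (θ_goal − ψ) mod 360° = 287.7168° = 5.021605 rad.
Common terms: sin α = 0.877006, cos α = -0.480480, sin β = -0.952572, cos β = 0.304312, cos(α−β) = -0.981627, d² = 54.015827. Work in radians in the unit-radius frame; every candidate has L = ρ·(t + p + q).
LSL: p² = 2 + d² − 2cos(α−β) + 2d(sin α − sin β) = 84.872217; p = √p² = 9.212612; φ = atan2(cos β − cos α, d + sin α − sin β) = 0.085290 rad; t = (φ − α) mod 2π = 4.296477 rad, q = (β − φ) mod 2π = 4.936315 rad → L = 6.46·(4.296477 + 9.212612 + 4.936315) = 6.46·18.445404 = 119.157307 m
RSR: p² = 2 + d² − 2cos(α−β) + 2d(sin β − sin α) = 31.085946; p = √p² = 5.575477; φ = atan2(cos α − cos β, d − sin α + sin β) = -0.141227 rad; t = (α − φ) mod 2π = 2.213225 rad, q = (φ − β) mod 2π = 1.120353 rad → L = 6.46·(2.213225 + 5.575477 + 1.120353) = 6.46·8.909056 = 57.552502 m
LSR: p² = d² − 2 + 2cos(α−β) + 2d(sin α + sin β) = 48.941808; p = √p² = 6.995842; φ = atan2(−cos α − cos β, d + sin α + sin β) − atan2(−2, p) = 0.302671 rad; t = (φ − α) mod 2π = 4.513858 rad, q = (φ − β) mod 2π = 1.564251 rad → L = 6.46·(4.513858 + 6.995842 + 1.564251) = 6.46·13.073951 = 84.457724 m
RSL: p² = d² − 2 + 2cos(α−β) − 2d(sin α + sin β) = 51.163338; p = √p² = 7.152855; φ = atan2(cos α + cos β, d − sin α − sin β) − atan2(2, p) = -0.296367 rad; t = (α − φ) mod 2π = 2.368366 rad, q = (β − φ) mod 2π = 5.317972 rad → L = 6.46·(2.368366 + 7.152855 + 5.317972) = 6.46·14.839193 = 95.861189 m
RLR: c = (6 − d² + 2cos(α−β) + 2d(sin α − sin β))/8 = -2.885743, |c| > 1 → infeasible
LRL: c = (6 − d² + 2cos(α−β) − 2d(sin α − sin β))/8 = -9.609027, |c| > 1 → infeasible
Shortest: RSR with L = 57.552502 m ≈ 57.5525 m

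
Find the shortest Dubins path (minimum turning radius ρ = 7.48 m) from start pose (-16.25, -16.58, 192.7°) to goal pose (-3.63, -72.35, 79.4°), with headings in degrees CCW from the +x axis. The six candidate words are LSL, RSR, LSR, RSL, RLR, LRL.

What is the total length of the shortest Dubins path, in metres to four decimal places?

79.4430 m

Let ψ = atan2(Δy, Δx) = atan2(-55.77, 12.62) = -77.2495° be the start→goal bearing.
Normalize: d = |goal − start| / ρ = 57.180043/7.48 = 7.644391, α = (θ_start − ψ) mod 360° = 269.9495° = 4.711507 rad, β = (θ_goal − ψ) mod 360° = 156.6495° = 2.734049 rad.
Common terms: sin α = -1.000000, cos α = -0.000882, sin β = 0.396355, cos β = -0.918097, cos(α−β) = -0.395546, d² = 58.436710. Work in radians in the unit-radius frame; every candidate has L = ρ·(t + p + q).
LSL: p² = 2 + d² − 2cos(α−β) + 2d(sin α − sin β) = 39.879236; p = √p² = 6.315001; φ = atan2(cos β − cos α, d + sin α − sin β) = -0.145759 rad; t = (φ − α) mod 2π = 1.425919 rad, q = (β − φ) mod 2π = 2.879809 rad → L = 7.48·(1.425919 + 6.315001 + 2.879809) = 7.48·10.620728 = 79.443047 m
RSR: p² = 2 + d² − 2cos(α−β) + 2d(sin β − sin α) = 82.576366; p = √p² = 9.087154; φ = atan2(cos α − cos β, d − sin α + sin β) = 0.101108 rad; t = (α − φ) mod 2π = 4.610400 rad, q = (φ − β) mod 2π = 3.650244 rad → L = 7.48·(4.610400 + 9.087154 + 3.650244) = 7.48·17.347797 = 129.761523 m
LSR: p² = d² − 2 + 2cos(α−β) + 2d(sin α + sin β) = 46.416632; p = √p² = 6.812975; φ = atan2(−cos α − cos β, d + sin α + sin β) − atan2(−2, p) = 0.415325 rad; t = (φ − α) mod 2π = 1.987003 rad, q = (φ − β) mod 2π = 3.964461 rad → L = 7.48·(1.987003 + 6.812975 + 3.964461) = 7.48·12.764440 = 95.478009 m
RSL: p² = d² − 2 + 2cos(α−β) − 2d(sin α + sin β) = 64.874606; p = √p² = 8.054477; φ = atan2(cos α + cos β, d − sin α − sin β) − atan2(2, p) = -0.354347 rad; t = (α − φ) mod 2π = 5.065854 rad, q = (β − φ) mod 2π = 3.088396 rad → L = 7.48·(5.065854 + 8.054477 + 3.088396) = 7.48·16.208727 = 121.241281 m
RLR: c = (6 − d² + 2cos(α−β) + 2d(sin α − sin β))/8 = -9.322046, |c| > 1 → infeasible
LRL: c = (6 − d² + 2cos(α−β) − 2d(sin α − sin β))/8 = -3.984905, |c| > 1 → infeasible
Shortest: LSL with L = 79.443047 m ≈ 79.4430 m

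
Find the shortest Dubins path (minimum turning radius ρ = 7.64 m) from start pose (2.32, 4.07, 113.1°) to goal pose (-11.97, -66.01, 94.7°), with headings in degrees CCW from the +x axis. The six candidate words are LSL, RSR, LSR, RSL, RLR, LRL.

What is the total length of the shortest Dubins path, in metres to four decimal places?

Let ψ = atan2(Δy, Δx) = atan2(-70.08, -14.29) = -101.5252° be the start→goal bearing.
Normalize: d = |goal − start| / ρ = 71.522098/7.64 = 9.361531, α = (θ_start − ψ) mod 360° = 214.6252° = 3.745916 rad, β = (θ_goal − ψ) mod 360° = 196.2252° = 3.424775 rad.
Common terms: sin α = -0.568205, cos α = -0.822887, sin β = -0.279413, cos β = -0.960171, cos(α−β) = 0.948876, d² = 87.638265. Work in radians in the unit-radius frame; every candidate has L = ρ·(t + p + q).
LSL: p² = 2 + d² − 2cos(α−β) + 2d(sin α − sin β) = 82.333436; p = √p² = 9.073777; φ = atan2(cos β − cos α, d + sin α − sin β) = -0.015130 rad; t = (φ − α) mod 2π = 2.522139 rad, q = (β − φ) mod 2π = 3.439906 rad → L = 7.64·(2.522139 + 9.073777 + 3.439906) = 7.64·15.035822 = 114.873681 m
RSR: p² = 2 + d² − 2cos(α−β) + 2d(sin β − sin α) = 93.147591; p = √p² = 9.651300; φ = atan2(cos α − cos β, d − sin α + sin β) = 0.014225 rad; t = (α − φ) mod 2π = 3.731691 rad, q = (φ − β) mod 2π = 2.872635 rad → L = 7.64·(3.731691 + 9.651300 + 2.872635) = 7.64·16.255626 = 124.192981 m
LSR: p² = d² − 2 + 2cos(α−β) + 2d(sin α + sin β) = 71.666009; p = √p² = 8.465578; φ = atan2(−cos α − cos β, d + sin α + sin β) − atan2(−2, p) = 0.438442 rad; t = (φ − α) mod 2π = 2.975711 rad, q = (φ − β) mod 2π = 3.296852 rad → L = 7.64·(2.975711 + 8.465578 + 3.296852) = 7.64·14.738141 = 112.599400 m
RSL: p² = d² − 2 + 2cos(α−β) − 2d(sin α + sin β) = 103.406026; p = √p² = 10.168875; φ = atan2(cos α + cos β, d − sin α − sin β) − atan2(2, p) = -0.367109 rad; t = (α − φ) mod 2π = 4.113025 rad, q = (β − φ) mod 2π = 3.791884 rad → L = 7.64·(4.113025 + 10.168875 + 3.791884) = 7.64·18.073784 = 138.083710 m
RLR: c = (6 − d² + 2cos(α−β) + 2d(sin α − sin β))/8 = -10.643449, |c| > 1 → infeasible
LRL: c = (6 − d² + 2cos(α−β) − 2d(sin α − sin β))/8 = -9.291680, |c| > 1 → infeasible
Shortest: LSR with L = 112.599400 m ≈ 112.5994 m

112.5994 m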